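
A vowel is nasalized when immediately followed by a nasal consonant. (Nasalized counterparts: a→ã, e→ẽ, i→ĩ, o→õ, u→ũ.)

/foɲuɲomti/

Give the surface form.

/o/ before nasal /ɲ/ → [õ]
/u/ before nasal /ɲ/ → [ũ]
/o/ before nasal /m/ → [õ]

[fõɲũɲõmti]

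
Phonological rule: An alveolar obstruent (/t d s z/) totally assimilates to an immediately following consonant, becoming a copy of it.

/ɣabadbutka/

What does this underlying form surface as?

[ɣababbukka]

/d/ before /b/ → [b] (total assimilation)
/t/ before /k/ → [k] (total assimilation)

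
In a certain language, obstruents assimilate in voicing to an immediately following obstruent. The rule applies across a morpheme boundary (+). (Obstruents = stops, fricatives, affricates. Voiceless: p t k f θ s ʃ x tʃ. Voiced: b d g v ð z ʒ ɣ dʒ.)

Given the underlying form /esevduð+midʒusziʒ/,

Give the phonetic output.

[esevduð+midʒuzziʒ]

/s/ before /z/ (voiced) → [z]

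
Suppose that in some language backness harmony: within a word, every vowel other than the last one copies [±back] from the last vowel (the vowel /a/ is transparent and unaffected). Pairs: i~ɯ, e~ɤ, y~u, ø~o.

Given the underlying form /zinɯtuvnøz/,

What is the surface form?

[zinityvnøz]

/ɯ/ harmonizes with /ø/ ([-back]) → [i]
/u/ harmonizes with /ø/ ([-back]) → [y]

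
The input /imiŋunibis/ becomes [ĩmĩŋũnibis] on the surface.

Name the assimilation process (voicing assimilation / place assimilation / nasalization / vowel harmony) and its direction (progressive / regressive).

/i/→[ĩ] /i/→[ĩ] /u/→[ũ].
Each target copies a feature from the following segment, so the direction is regressive.

nasalization, regressive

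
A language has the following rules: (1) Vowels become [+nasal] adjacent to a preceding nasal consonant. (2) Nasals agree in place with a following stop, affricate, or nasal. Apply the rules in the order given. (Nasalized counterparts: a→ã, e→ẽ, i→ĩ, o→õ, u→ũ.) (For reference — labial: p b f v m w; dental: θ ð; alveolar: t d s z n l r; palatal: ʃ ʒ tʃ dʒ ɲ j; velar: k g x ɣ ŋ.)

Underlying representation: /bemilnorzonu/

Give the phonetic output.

[bemĩlnõrzonũ]

Rule 1: /i/ after nasal /m/ → [ĩ]
Rule 1: /o/ after nasal /n/ → [õ]
Rule 1: /u/ after nasal /n/ → [ũ]
After rule 1: bemĩlnõrzonũ
Rule 2: no segment meets the rule's conditions; no change.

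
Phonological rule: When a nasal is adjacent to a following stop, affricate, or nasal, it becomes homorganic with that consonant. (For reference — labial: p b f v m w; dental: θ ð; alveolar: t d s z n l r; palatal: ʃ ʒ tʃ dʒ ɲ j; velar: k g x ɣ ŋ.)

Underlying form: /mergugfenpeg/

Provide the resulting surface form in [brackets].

/n/ before /p/ (labial) → [m]

[mergugfempeg]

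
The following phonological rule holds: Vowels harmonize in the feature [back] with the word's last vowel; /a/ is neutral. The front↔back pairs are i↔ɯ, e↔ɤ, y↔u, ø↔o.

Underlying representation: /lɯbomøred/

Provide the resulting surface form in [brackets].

/ɯ/ harmonizes with /e/ ([-back]) → [i]
/o/ harmonizes with /e/ ([-back]) → [ø]

[libømøred]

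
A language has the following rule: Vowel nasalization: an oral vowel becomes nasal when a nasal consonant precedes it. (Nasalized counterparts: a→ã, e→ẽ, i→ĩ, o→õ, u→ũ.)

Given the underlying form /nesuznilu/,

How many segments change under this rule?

/e/ after nasal /n/ → [ẽ]
/i/ after nasal /n/ → [ĩ]
2 segments change.

2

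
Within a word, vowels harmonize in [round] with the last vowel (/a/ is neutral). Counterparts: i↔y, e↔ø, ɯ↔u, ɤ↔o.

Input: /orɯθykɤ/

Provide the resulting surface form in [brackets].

[ɤrɯθikɤ]

/o/ harmonizes with /ɤ/ ([-round]) → [ɤ]
/y/ harmonizes with /ɤ/ ([-round]) → [i]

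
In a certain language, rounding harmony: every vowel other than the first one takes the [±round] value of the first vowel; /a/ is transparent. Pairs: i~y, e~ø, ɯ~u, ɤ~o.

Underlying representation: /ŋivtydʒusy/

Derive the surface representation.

[ŋivtidʒɯsi]

/y/ harmonizes with /i/ ([-round]) → [i]
/u/ harmonizes with /i/ ([-round]) → [ɯ]
/y/ harmonizes with /i/ ([-round]) → [i]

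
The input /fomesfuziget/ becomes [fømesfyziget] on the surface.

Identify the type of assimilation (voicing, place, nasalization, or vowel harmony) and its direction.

/o/→[ø] /u/→[y].
Vowels agree with the last vowel, so the harmony is regressive.

vowel harmony, regressive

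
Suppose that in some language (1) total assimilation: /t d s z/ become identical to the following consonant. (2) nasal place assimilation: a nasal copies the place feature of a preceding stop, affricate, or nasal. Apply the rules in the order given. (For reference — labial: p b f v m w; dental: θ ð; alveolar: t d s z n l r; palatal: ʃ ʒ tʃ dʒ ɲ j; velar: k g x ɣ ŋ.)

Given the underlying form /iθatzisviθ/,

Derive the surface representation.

[iθazzivviθ]

Rule 1: /t/ before /z/ → [z] (total assimilation)
Rule 1: /s/ before /v/ → [v] (total assimilation)
After rule 1: iθazzivviθ
Rule 2: no segment meets the rule's conditions; no change.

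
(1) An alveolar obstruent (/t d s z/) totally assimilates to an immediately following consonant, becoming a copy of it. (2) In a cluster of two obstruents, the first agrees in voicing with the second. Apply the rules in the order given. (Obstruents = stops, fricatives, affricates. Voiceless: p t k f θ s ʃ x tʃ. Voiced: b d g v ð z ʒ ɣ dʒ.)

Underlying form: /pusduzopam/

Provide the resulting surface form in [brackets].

[pudduzopam]

Rule 1: /s/ before /d/ → [d] (total assimilation)
After rule 1: pudduzopam
Rule 2: no segment meets the rule's conditions; no change.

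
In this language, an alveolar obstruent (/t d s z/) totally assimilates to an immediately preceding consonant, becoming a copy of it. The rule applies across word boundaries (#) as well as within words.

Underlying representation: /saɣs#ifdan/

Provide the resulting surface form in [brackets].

[saɣɣ#iffan]

/s/ after /ɣ/ → [ɣ] (total assimilation)
/d/ after /f/ → [f] (total assimilation)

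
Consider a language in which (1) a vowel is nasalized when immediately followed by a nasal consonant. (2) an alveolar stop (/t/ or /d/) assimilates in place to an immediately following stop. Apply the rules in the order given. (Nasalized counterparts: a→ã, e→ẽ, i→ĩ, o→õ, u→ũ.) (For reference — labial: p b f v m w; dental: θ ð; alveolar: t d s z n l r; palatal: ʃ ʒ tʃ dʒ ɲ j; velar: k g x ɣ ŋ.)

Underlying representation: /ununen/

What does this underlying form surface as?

Rule 1: /u/ before nasal /n/ → [ũ]
Rule 1: /u/ before nasal /n/ → [ũ]
Rule 1: /e/ before nasal /n/ → [ẽ]
After rule 1: ũnũnẽn
Rule 2: no segment meets the rule's conditions; no change.

[ũnũnẽn]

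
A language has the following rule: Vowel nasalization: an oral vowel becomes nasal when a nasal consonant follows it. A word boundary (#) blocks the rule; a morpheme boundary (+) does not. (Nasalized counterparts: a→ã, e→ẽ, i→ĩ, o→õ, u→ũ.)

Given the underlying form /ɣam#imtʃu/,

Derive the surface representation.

/a/ before nasal /m/ → [ã]
/i/ before nasal /m/ → [ĩ]

[ɣãm#ĩmtʃu]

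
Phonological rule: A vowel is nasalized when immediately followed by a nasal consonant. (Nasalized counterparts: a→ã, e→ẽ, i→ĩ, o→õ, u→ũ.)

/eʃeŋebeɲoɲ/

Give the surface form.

[eʃẽŋebẽɲõɲ]

/e/ before nasal /ŋ/ → [ẽ]
/e/ before nasal /ɲ/ → [ẽ]
/o/ before nasal /ɲ/ → [õ]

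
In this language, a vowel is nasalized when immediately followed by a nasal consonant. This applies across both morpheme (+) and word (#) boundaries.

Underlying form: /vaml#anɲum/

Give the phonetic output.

[vãml#ãnɲũm]

/a/ before nasal /m/ → [ã]
/a/ before nasal /n/ → [ã]
/u/ before nasal /m/ → [ũ]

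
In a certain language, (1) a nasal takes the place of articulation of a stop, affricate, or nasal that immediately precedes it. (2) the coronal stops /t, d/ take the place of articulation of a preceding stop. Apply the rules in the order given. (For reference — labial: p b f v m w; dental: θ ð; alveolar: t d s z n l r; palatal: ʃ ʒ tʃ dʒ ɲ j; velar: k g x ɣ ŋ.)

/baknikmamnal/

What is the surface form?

Rule 1: /n/ after /k/ (velar) → [ŋ]
Rule 1: /m/ after /k/ (velar) → [ŋ]
Rule 1: /n/ after /m/ (labial) → [m]
After rule 1: bakŋikŋammal
Rule 2: no segment meets the rule's conditions; no change.

[bakŋikŋammal]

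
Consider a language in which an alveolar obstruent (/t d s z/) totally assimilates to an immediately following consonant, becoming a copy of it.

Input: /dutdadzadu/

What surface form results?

/t/ before /d/ → [d] (total assimilation)
/d/ before /z/ → [z] (total assimilation)

[duddazzadu]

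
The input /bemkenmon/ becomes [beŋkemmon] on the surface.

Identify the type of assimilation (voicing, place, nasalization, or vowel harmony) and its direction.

place assimilation, regressive

/m/→[ŋ] /n/→[m].
Each target copies a feature from the following segment, so the direction is regressive.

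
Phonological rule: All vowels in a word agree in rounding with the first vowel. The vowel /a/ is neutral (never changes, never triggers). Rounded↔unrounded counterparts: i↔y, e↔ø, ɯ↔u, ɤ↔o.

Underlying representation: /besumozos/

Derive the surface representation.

[besɯmɤzɤs]

/u/ harmonizes with /e/ ([-round]) → [ɯ]
/o/ harmonizes with /e/ ([-round]) → [ɤ]
/o/ harmonizes with /e/ ([-round]) → [ɤ]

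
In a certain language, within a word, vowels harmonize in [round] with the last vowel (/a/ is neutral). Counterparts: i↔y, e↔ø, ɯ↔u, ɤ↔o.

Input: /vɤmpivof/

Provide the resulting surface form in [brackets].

/ɤ/ harmonizes with /o/ ([+round]) → [o]
/i/ harmonizes with /o/ ([+round]) → [y]

[vompyvof]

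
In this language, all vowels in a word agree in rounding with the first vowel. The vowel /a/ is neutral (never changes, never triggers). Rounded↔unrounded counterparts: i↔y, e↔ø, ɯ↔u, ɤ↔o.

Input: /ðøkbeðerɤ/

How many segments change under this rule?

3

/e/ harmonizes with /ø/ ([+round]) → [ø]
/e/ harmonizes with /ø/ ([+round]) → [ø]
/ɤ/ harmonizes with /ø/ ([+round]) → [o]
3 segments change.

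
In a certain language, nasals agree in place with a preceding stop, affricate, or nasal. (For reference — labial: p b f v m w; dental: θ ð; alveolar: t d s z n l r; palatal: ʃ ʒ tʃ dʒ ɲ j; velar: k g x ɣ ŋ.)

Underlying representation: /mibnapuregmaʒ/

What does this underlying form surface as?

[mibmapuregŋaʒ]

/n/ after /b/ (labial) → [m]
/m/ after /g/ (velar) → [ŋ]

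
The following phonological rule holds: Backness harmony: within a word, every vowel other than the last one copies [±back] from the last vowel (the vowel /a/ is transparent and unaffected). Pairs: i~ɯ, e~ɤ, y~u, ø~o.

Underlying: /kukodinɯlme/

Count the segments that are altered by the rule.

3

/u/ harmonizes with /e/ ([-back]) → [y]
/o/ harmonizes with /e/ ([-back]) → [ø]
/ɯ/ harmonizes with /e/ ([-back]) → [i]
3 segments change.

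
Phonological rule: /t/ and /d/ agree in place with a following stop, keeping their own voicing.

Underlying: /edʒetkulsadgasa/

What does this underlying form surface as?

[edʒekkulsaggasa]

/t/ before /k/ (velar) → [k]
/d/ before /g/ (velar) → [g]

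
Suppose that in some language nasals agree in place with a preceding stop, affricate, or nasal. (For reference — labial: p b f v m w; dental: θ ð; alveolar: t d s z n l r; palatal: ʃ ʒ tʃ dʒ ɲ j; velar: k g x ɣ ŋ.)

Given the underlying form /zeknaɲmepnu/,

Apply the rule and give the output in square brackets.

/n/ after /k/ (velar) → [ŋ]
/m/ after /ɲ/ (palatal) → [ɲ]
/n/ after /p/ (labial) → [m]

[zekŋaɲɲepmu]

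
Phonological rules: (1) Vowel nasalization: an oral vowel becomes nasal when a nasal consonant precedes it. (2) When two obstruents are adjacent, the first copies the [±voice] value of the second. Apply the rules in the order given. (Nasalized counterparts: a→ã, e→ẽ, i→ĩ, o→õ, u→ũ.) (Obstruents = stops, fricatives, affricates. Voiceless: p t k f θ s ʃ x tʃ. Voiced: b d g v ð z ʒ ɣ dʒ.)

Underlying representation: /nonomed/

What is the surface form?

Rule 1: /o/ after nasal /n/ → [õ]
Rule 1: /o/ after nasal /n/ → [õ]
Rule 1: /e/ after nasal /m/ → [ẽ]
After rule 1: nõnõmẽd
Rule 2: no segment meets the rule's conditions; no change.

[nõnõmẽd]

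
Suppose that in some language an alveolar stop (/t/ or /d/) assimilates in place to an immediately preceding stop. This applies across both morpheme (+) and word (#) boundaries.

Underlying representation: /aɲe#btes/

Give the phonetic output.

/t/ after /b/ (labial) → [p]

[aɲe#bpes]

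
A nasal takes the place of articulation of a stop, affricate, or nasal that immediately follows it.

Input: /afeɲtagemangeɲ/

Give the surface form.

[afentagemaŋgeɲ]

/ɲ/ before /t/ (alveolar) → [n]
/n/ before /g/ (velar) → [ŋ]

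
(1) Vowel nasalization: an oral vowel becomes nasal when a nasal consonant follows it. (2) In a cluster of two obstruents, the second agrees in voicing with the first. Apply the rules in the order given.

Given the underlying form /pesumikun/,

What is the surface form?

[pesũmikũn]

Rule 1: /u/ before nasal /m/ → [ũ]
Rule 1: /u/ before nasal /n/ → [ũ]
After rule 1: pesũmikũn
Rule 2: no segment meets the rule's conditions; no change.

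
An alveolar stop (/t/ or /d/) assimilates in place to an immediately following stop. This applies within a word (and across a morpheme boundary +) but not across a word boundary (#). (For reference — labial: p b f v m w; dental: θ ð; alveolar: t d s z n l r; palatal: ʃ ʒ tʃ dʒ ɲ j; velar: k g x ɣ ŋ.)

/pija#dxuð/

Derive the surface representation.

[pija#dxuð]

no segment meets the rule's conditions; no change.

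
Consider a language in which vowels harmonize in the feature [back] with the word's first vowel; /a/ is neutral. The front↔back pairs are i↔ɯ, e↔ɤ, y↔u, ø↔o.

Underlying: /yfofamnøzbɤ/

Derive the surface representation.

[yføfamnøzbe]

/o/ harmonizes with /y/ ([-back]) → [ø]
/ɤ/ harmonizes with /y/ ([-back]) → [e]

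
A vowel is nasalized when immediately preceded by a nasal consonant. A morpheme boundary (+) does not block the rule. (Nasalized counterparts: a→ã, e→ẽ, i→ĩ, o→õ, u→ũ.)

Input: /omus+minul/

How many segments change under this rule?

/u/ after nasal /m/ → [ũ]
/i/ after nasal /m/ → [ĩ]
/u/ after nasal /n/ → [ũ]
3 segments change.

3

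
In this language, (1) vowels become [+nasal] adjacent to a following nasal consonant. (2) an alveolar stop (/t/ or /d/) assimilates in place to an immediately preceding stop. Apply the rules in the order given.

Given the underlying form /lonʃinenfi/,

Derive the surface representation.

[lõnʃĩnẽnfi]

Rule 1: /o/ before nasal /n/ → [õ]
Rule 1: /i/ before nasal /n/ → [ĩ]
Rule 1: /e/ before nasal /n/ → [ẽ]
After rule 1: lõnʃĩnẽnfi
Rule 2: no segment meets the rule's conditions; no change.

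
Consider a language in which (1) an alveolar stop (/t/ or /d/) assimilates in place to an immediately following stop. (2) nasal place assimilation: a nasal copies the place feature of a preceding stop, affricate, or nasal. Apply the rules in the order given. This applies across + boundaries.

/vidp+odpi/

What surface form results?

Rule 1: /d/ before /p/ (labial) → [b]
Rule 1: /d/ before /p/ (labial) → [b]
After rule 1: vibp+obpi
Rule 2: no segment meets the rule's conditions; no change.

[vibp+obpi]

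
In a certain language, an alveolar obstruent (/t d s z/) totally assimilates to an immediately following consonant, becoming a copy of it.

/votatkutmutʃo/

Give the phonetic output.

[votakkummutʃo]

/t/ before /k/ → [k] (total assimilation)
/t/ before /m/ → [m] (total assimilation)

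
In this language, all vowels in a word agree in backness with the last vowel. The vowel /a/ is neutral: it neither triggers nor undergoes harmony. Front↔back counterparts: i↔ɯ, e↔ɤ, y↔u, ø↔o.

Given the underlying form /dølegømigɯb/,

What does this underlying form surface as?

[dolɤgomɯgɯb]

/ø/ harmonizes with /ɯ/ ([+back]) → [o]
/e/ harmonizes with /ɯ/ ([+back]) → [ɤ]
/ø/ harmonizes with /ɯ/ ([+back]) → [o]
/i/ harmonizes with /ɯ/ ([+back]) → [ɯ]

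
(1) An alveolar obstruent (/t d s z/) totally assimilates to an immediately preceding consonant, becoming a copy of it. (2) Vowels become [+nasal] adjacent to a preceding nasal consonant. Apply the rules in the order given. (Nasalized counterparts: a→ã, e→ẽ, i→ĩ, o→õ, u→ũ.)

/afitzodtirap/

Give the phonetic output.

[afittoddirap]

Rule 1: /z/ after /t/ → [t] (total assimilation)
Rule 1: /t/ after /d/ → [d] (total assimilation)
After rule 1: afittoddirap
Rule 2: no segment meets the rule's conditions; no change.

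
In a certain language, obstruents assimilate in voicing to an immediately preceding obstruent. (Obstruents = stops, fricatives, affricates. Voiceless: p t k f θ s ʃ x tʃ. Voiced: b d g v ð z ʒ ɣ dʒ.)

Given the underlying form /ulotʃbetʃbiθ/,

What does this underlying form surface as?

[ulotʃpetʃpiθ]

/b/ after /tʃ/ (voiceless) → [p]
/b/ after /tʃ/ (voiceless) → [p]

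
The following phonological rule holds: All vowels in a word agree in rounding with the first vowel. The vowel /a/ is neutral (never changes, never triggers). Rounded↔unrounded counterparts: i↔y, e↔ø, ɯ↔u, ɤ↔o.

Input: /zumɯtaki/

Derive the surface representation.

/ɯ/ harmonizes with /u/ ([+round]) → [u]
/i/ harmonizes with /u/ ([+round]) → [y]

[zumutaky]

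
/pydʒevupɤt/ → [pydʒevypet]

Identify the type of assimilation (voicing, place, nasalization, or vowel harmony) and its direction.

/u/→[y] /ɤ/→[e].
Vowels agree with the first vowel, so the harmony is progressive.

vowel harmony, progressive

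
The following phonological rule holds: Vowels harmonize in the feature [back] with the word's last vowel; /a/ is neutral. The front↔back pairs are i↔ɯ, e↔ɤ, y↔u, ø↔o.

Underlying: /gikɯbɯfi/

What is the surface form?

/ɯ/ harmonizes with /i/ ([-back]) → [i]
/ɯ/ harmonizes with /i/ ([-back]) → [i]

[gikibifi]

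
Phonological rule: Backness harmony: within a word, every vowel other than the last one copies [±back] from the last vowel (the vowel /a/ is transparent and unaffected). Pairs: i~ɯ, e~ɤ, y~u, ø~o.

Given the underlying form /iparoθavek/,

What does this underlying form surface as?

[iparøθavek]

/o/ harmonizes with /e/ ([-back]) → [ø]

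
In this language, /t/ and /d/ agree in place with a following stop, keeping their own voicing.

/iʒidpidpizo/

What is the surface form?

/d/ before /p/ (labial) → [b]
/d/ before /p/ (labial) → [b]

[iʒibpibpizo]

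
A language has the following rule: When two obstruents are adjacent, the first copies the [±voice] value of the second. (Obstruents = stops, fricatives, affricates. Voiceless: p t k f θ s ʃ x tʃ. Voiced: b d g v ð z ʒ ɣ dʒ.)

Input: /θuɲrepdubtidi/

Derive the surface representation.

[θuɲrebduptidi]

/p/ before /d/ (voiced) → [b]
/b/ before /t/ (voiceless) → [p]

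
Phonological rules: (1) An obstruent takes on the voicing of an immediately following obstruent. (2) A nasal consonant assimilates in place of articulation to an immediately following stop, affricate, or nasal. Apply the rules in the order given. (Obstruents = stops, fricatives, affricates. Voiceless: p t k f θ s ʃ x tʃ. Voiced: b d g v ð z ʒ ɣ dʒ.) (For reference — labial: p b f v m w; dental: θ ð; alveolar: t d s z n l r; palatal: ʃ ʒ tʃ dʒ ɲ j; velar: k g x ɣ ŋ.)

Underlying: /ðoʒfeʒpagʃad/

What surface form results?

[ðoʃfeʃpakʃad]

Rule 1: /ʒ/ before /f/ (voiceless) → [ʃ]
Rule 1: /ʒ/ before /p/ (voiceless) → [ʃ]
Rule 1: /g/ before /ʃ/ (voiceless) → [k]
After rule 1: ðoʃfeʃpakʃad
Rule 2: no segment meets the rule's conditions; no change.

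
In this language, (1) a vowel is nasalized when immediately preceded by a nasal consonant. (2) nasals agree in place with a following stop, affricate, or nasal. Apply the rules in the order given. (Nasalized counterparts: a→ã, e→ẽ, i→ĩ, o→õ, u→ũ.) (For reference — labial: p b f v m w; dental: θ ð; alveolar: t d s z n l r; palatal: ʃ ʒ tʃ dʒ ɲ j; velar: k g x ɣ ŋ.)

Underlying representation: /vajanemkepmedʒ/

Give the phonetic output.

Rule 1: /e/ after nasal /n/ → [ẽ]
Rule 1: /e/ after nasal /m/ → [ẽ]
After rule 1: vajanẽmkepmẽdʒ
Rule 2: /m/ before /k/ (velar) → [ŋ]

[vajanẽŋkepmẽdʒ]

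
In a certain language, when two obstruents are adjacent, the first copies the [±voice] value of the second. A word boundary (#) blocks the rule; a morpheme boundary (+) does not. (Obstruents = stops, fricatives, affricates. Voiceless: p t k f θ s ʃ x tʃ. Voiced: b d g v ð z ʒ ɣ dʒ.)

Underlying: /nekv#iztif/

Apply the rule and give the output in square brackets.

/k/ before /v/ (voiced) → [g]
/z/ before /t/ (voiceless) → [s]

[negv#istif]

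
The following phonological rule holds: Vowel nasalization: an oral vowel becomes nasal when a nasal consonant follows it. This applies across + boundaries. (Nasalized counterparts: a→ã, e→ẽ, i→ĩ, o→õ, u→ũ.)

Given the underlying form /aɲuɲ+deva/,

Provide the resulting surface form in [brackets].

/a/ before nasal /ɲ/ → [ã]
/u/ before nasal /ɲ/ → [ũ]

[ãɲũɲ+deva]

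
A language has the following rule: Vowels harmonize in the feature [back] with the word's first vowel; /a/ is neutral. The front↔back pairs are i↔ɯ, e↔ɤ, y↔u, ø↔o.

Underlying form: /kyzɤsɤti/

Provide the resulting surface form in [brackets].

[kyzeseti]

/ɤ/ harmonizes with /y/ ([-back]) → [e]
/ɤ/ harmonizes with /y/ ([-back]) → [e]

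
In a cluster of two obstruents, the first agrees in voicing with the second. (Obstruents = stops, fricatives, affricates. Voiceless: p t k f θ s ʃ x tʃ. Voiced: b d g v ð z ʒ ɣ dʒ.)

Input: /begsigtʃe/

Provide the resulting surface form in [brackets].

/g/ before /s/ (voiceless) → [k]
/g/ before /tʃ/ (voiceless) → [k]

[beksiktʃe]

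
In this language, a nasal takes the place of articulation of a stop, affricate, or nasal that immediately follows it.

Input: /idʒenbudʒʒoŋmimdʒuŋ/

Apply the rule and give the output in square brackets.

[idʒembudʒʒommiɲdʒuŋ]

/n/ before /b/ (labial) → [m]
/ŋ/ before /m/ (labial) → [m]
/m/ before /dʒ/ (palatal) → [ɲ]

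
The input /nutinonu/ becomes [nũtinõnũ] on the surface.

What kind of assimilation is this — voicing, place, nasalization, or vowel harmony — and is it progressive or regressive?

/u/→[ũ] /o/→[õ] /u/→[ũ].
Each target copies a feature from the preceding segment, so the direction is progressive.

nasalization, progressive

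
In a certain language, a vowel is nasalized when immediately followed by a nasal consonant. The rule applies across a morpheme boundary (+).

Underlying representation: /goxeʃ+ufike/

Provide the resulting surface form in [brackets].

[goxeʃ+ufike]

no segment meets the rule's conditions; no change.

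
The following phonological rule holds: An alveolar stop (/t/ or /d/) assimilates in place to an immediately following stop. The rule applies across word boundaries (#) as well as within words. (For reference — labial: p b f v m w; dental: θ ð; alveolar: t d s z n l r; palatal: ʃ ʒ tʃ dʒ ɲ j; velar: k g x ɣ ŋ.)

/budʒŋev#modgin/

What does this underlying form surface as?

/d/ before /g/ (velar) → [g]

[budʒŋev#moggin]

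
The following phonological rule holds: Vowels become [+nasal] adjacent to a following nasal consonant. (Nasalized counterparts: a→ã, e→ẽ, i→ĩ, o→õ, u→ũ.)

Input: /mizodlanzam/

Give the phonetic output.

[mizodlãnzãm]

/a/ before nasal /n/ → [ã]
/a/ before nasal /m/ → [ã]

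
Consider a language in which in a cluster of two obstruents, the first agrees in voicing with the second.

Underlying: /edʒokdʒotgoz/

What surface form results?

/k/ before /dʒ/ (voiced) → [g]
/t/ before /g/ (voiced) → [d]

[edʒogdʒodgoz]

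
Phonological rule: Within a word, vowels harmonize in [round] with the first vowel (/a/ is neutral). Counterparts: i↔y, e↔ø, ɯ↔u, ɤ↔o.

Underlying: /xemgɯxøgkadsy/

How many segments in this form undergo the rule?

2

/ø/ harmonizes with /e/ ([-round]) → [e]
/y/ harmonizes with /e/ ([-round]) → [i]
2 segments change.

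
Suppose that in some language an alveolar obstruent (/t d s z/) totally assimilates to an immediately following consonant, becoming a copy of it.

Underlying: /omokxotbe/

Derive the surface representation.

[omokxobbe]

/t/ before /b/ → [b] (total assimilation)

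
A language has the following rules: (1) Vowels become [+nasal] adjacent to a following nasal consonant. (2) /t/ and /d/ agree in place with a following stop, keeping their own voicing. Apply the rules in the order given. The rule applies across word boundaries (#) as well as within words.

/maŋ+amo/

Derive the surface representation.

Rule 1: /a/ before nasal /ŋ/ → [ã]
Rule 1: /a/ before nasal /m/ → [ã]
After rule 1: mãŋ+ãmo
Rule 2: no segment meets the rule's conditions; no change.

[mãŋ+ãmo]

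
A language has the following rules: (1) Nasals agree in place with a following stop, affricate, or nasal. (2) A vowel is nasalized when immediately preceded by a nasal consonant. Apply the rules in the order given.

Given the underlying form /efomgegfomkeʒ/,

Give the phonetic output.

Rule 1: /m/ before /g/ (velar) → [ŋ]
Rule 1: /m/ before /k/ (velar) → [ŋ]
After rule 1: efoŋgegfoŋkeʒ
Rule 2: no segment meets the rule's conditions; no change.

[efoŋgegfoŋkeʒ]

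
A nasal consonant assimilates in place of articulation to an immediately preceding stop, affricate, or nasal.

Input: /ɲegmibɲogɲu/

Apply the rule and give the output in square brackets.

[ɲegŋibmogŋu]

/m/ after /g/ (velar) → [ŋ]
/ɲ/ after /b/ (labial) → [m]
/ɲ/ after /g/ (velar) → [ŋ]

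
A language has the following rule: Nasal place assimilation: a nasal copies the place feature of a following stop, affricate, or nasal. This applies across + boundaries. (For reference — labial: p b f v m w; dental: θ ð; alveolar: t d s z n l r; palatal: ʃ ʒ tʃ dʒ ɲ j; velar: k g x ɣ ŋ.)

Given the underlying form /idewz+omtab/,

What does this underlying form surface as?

/m/ before /t/ (alveolar) → [n]

[idewz+ontab]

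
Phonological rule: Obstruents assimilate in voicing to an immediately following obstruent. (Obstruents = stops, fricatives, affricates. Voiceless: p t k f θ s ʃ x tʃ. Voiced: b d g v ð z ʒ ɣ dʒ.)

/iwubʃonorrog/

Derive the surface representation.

/b/ before /ʃ/ (voiceless) → [p]

[iwupʃonorrog]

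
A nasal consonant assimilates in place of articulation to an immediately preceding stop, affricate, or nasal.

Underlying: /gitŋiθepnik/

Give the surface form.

[gitniθepmik]

/ŋ/ after /t/ (alveolar) → [n]
/n/ after /p/ (labial) → [m]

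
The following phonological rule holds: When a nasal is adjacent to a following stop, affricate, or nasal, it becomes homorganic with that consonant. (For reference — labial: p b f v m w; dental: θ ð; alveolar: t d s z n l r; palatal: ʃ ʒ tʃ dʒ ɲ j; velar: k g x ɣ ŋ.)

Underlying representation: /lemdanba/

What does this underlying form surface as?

/m/ before /d/ (alveolar) → [n]
/n/ before /b/ (labial) → [m]

[lendamba]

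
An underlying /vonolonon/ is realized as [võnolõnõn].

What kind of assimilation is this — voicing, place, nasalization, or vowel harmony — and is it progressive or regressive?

nasalization, regressive

/o/→[õ] /o/→[õ] /o/→[õ].
Each target copies a feature from the following segment, so the direction is regressive.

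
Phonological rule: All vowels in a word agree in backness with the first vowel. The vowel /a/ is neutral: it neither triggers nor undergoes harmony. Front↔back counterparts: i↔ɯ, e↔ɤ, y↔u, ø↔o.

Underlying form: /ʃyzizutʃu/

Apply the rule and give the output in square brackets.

[ʃyzizytʃy]

/u/ harmonizes with /y/ ([-back]) → [y]
/u/ harmonizes with /y/ ([-back]) → [y]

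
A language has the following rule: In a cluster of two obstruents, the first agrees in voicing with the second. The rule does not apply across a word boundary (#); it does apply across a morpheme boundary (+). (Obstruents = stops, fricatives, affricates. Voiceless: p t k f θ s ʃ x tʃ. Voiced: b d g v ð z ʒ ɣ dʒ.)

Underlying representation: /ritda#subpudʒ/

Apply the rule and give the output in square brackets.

/t/ before /d/ (voiced) → [d]
/b/ before /p/ (voiceless) → [p]

[ridda#suppudʒ]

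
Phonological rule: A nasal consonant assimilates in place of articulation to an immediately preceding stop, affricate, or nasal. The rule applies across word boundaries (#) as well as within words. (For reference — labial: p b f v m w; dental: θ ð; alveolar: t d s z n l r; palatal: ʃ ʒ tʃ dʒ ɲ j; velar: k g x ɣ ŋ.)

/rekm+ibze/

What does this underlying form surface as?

[rekŋ+ibze]

/m/ after /k/ (velar) → [ŋ]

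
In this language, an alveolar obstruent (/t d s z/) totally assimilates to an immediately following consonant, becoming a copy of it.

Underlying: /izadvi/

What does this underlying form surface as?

/d/ before /v/ → [v] (total assimilation)

[izavvi]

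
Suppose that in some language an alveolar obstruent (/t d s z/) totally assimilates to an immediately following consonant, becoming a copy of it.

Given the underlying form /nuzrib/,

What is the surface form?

[nurrib]

/z/ before /r/ → [r] (total assimilation)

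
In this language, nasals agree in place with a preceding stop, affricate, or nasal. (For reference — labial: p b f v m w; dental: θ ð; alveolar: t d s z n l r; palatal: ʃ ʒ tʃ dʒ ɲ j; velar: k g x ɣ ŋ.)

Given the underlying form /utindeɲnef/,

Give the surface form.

[utindeɲɲef]

/n/ after /ɲ/ (palatal) → [ɲ]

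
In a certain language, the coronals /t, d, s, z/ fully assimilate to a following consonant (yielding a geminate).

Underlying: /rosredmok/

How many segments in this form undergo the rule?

/s/ before /r/ → [r] (total assimilation)
/d/ before /m/ → [m] (total assimilation)
2 segments change.

2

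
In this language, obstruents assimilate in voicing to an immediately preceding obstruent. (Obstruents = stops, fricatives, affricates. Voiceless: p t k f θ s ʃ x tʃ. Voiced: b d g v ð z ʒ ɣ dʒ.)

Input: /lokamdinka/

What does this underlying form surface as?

no segment meets the rule's conditions; no change.

[lokamdinka]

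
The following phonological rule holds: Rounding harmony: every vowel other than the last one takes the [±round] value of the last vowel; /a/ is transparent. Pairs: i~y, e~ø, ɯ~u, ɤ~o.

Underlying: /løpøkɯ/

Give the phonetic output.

[lepekɯ]

/ø/ harmonizes with /ɯ/ ([-round]) → [e]
/ø/ harmonizes with /ɯ/ ([-round]) → [e]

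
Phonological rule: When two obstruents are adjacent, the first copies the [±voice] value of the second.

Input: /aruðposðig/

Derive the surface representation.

/ð/ before /p/ (voiceless) → [θ]
/s/ before /ð/ (voiced) → [z]

[aruθpozðig]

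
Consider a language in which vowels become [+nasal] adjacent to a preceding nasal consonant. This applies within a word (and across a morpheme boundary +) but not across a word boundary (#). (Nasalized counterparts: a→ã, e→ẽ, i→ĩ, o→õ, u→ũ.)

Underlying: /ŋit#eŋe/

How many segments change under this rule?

2

/i/ after nasal /ŋ/ → [ĩ]
/e/ after nasal /ŋ/ → [ẽ]
2 segments change.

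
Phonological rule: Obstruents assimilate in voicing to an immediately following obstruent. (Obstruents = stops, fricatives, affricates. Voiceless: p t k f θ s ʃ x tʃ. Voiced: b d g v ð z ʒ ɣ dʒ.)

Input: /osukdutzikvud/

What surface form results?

[osugdudzigvud]

/k/ before /d/ (voiced) → [g]
/t/ before /z/ (voiced) → [d]
/k/ before /v/ (voiced) → [g]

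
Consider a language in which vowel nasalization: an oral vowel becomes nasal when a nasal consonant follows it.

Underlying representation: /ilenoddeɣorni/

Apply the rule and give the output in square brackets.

[ilẽnoddeɣorni]

/e/ before nasal /n/ → [ẽ]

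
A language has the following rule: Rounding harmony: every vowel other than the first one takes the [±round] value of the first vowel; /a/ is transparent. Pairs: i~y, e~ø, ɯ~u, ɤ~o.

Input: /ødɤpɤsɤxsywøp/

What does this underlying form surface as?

[ødoposoxsywøp]

/ɤ/ harmonizes with /ø/ ([+round]) → [o]
/ɤ/ harmonizes with /ø/ ([+round]) → [o]
/ɤ/ harmonizes with /ø/ ([+round]) → [o]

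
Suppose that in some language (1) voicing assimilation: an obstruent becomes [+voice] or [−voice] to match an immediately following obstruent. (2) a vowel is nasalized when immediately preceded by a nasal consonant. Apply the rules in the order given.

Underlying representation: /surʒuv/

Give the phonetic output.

[surʒuv]

Rule 1: no segment meets the rule's conditions; no change.
After rule 1: surʒuv
Rule 2: no segment meets the rule's conditions; no change.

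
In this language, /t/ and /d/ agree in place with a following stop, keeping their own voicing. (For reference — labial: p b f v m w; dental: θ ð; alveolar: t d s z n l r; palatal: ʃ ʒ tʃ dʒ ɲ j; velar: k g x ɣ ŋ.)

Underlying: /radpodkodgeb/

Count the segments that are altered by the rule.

/d/ before /p/ (labial) → [b]
/d/ before /k/ (velar) → [g]
/d/ before /g/ (velar) → [g]
3 segments change.

3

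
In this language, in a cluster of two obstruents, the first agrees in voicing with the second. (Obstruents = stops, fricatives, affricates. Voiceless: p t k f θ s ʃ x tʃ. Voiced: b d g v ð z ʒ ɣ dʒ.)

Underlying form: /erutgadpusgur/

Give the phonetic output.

[erudgatpuzgur]

/t/ before /g/ (voiced) → [d]
/d/ before /p/ (voiceless) → [t]
/s/ before /g/ (voiced) → [z]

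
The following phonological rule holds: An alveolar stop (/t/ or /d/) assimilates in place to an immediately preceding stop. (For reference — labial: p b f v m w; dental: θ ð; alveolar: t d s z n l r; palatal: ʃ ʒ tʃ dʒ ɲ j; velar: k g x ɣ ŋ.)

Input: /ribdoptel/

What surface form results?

/d/ after /b/ (labial) → [b]
/t/ after /p/ (labial) → [p]

[ribboppel]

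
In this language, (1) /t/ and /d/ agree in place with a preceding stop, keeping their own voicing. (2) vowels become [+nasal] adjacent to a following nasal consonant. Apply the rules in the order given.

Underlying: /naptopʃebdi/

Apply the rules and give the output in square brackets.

Rule 1: /t/ after /p/ (labial) → [p]
Rule 1: /d/ after /b/ (labial) → [b]
After rule 1: nappopʃebbi
Rule 2: no segment meets the rule's conditions; no change.

[nappopʃebbi]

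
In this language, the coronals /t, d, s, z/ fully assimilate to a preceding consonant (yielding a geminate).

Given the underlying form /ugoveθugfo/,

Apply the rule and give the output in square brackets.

[ugoveθugfo]

no segment meets the rule's conditions; no change.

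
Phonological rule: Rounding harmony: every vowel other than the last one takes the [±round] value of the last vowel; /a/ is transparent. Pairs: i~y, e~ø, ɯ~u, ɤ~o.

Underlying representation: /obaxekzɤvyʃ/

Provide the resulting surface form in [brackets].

[obaxøkzovyʃ]

/e/ harmonizes with /y/ ([+round]) → [ø]
/ɤ/ harmonizes with /y/ ([+round]) → [o]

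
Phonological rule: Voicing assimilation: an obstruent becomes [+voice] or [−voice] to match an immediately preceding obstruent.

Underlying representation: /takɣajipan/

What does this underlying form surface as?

[takxajipan]

/ɣ/ after /k/ (voiceless) → [x]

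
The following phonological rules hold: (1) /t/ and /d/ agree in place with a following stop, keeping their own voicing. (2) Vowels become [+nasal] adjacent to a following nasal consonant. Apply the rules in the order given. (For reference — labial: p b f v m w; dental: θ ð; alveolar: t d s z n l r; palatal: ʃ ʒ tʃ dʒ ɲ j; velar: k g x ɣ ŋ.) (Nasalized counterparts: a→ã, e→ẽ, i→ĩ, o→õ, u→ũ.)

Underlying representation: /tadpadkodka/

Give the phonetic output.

[tabpagkogka]

Rule 1: /d/ before /p/ (labial) → [b]
Rule 1: /d/ before /k/ (velar) → [g]
Rule 1: /d/ before /k/ (velar) → [g]
After rule 1: tabpagkogka
Rule 2: no segment meets the rule's conditions; no change.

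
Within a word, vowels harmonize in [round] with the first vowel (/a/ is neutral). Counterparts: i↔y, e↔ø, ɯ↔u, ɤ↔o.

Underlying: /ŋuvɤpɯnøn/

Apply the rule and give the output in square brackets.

[ŋuvopunøn]

/ɤ/ harmonizes with /u/ ([+round]) → [o]
/ɯ/ harmonizes with /u/ ([+round]) → [u]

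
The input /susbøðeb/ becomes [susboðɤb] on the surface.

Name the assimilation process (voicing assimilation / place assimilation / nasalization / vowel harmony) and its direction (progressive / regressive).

/ø/→[o] /e/→[ɤ].
Vowels agree with the first vowel, so the harmony is progressive.

vowel harmony, progressive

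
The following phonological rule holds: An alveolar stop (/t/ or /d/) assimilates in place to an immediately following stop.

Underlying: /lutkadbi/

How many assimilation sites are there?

/t/ before /k/ (velar) → [k]
/d/ before /b/ (labial) → [b]
2 segments change.

2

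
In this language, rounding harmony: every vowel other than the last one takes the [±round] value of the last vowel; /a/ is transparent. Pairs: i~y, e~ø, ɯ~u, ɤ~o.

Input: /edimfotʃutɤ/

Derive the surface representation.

[edimfɤtʃɯtɤ]

/o/ harmonizes with /ɤ/ ([-round]) → [ɤ]
/u/ harmonizes with /ɤ/ ([-round]) → [ɯ]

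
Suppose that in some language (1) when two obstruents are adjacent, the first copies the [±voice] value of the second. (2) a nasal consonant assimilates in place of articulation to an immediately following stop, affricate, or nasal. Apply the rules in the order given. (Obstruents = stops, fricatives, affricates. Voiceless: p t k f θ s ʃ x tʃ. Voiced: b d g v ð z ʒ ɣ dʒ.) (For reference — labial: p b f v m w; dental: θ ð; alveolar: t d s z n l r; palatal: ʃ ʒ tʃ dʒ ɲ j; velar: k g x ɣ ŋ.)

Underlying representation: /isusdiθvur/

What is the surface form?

Rule 1: /s/ before /d/ (voiced) → [z]
Rule 1: /θ/ before /v/ (voiced) → [ð]
After rule 1: isuzdiðvur
Rule 2: no segment meets the rule's conditions; no change.

[isuzdiðvur]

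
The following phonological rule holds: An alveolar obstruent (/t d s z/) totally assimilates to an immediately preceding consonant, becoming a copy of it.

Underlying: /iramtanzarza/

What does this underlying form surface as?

[irammannarra]

/t/ after /m/ → [m] (total assimilation)
/z/ after /n/ → [n] (total assimilation)
/z/ after /r/ → [r] (total assimilation)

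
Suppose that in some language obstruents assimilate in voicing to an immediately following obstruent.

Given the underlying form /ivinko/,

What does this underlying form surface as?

[ivinko]

no segment meets the rule's conditions; no change.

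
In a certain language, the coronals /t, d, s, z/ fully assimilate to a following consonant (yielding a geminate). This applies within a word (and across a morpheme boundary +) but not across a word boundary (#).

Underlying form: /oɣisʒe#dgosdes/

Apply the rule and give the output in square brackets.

[oɣiʒʒe#ggoddes]

/s/ before /ʒ/ → [ʒ] (total assimilation)
/d/ before /g/ → [g] (total assimilation)
/s/ before /d/ → [d] (total assimilation)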